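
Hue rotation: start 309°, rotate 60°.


New hue = (H + rotation) mod 360
New hue = (309 + 60) mod 360
= 369 mod 360
= 9°


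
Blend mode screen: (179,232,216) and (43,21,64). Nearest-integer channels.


Screen: C = 255 - (255-A)×(255-B)/255, rounded to nearest integer
R: 255 - (255-179)×(255-43)/255 = 255 - 16112/255 ≈ 255 - 63.184 = 191.816 → 192
G: 255 - (255-232)×(255-21)/255 = 255 - 5382/255 ≈ 255 - 21.106 = 233.894 → 234
B: 255 - (255-216)×(255-64)/255 = 255 - 7449/255 ≈ 255 - 29.212 = 225.788 → 226
= RGB(192, 234, 226)


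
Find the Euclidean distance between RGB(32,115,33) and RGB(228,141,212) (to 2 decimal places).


d = √[(R₁-R₂)² + (G₁-G₂)² + (B₁-B₂)²]
d = √[(32-228)² + (115-141)² + (33-212)²]
d = √[38416 + 676 + 32041]
d = √71133
d ≈ 266.71


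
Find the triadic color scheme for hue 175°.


Triadic: equally spaced at 120° intervals
H1 = 175°
H2 = (175 + 120) mod 360 = 295°
H3 = (175 + 240) mod 360 = 55°
Triadic = 175°, 295°, 55°


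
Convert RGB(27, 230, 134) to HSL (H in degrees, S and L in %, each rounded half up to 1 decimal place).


Normalize: R'=27/255≈0.1059, G'=230/255≈0.9020, B'=134/255≈0.5255
Max=230/255, Min=27/255, Δ=Max-Min=203/255
L = (Max+Min)/2 = (230+27)/510 = 257/510 = 0.50392… → L = 50.4%
L > 0.5 → S = Δ/(2-Max-Min) = 203/(510-230-27) = 203/253 = 0.80237… → S = 80.2%
(the 1/255 factors cancel in S and H, so raw channel differences can be used)
Max is G' → H = 60 × ((B-R)/Δ + 2) = 60 × ((134-27)/203 + 2)
  107/203 + 2 = 0.5270… + 2 = 2.5270…
  H = 60 × 2.5270… = 151.625…° → H = 151.6°
= HSL(151.6°, 80.2%, 50.4%)


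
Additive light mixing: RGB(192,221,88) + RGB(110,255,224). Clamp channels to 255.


Additive: each channel = min(255, C₁+C₂)
R: 192+110 = 302 → 255
G: 221+255 = 476 → 255
B: 88+224 = 312 → 255
= RGB(255, 255, 255)


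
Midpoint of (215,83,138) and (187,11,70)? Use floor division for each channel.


Midpoint: each channel = ⌊(C₁+C₂)/2⌋
R: ⌊(215+187)/2⌋ = 201
G: ⌊(83+11)/2⌋ = 47
B: ⌊(138+70)/2⌋ = 104
= RGB(201, 47, 104)


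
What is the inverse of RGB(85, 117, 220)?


Invert: (255-R, 255-G, 255-B)
R: 255-85 = 170
G: 255-117 = 138
B: 255-220 = 35
= RGB(170, 138, 35)


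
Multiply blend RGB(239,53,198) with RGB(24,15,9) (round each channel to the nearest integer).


Multiply: C = A×B/255, rounded to nearest integer
R: 239×24/255 = 5736/255 ≈ 22.494 → 22
G: 53×15/255 = 795/255 ≈ 3.118 → 3
B: 198×9/255 = 1782/255 ≈ 6.988 → 7
= RGB(22, 3, 7)


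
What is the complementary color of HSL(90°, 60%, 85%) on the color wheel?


Complement = opposite side of color wheel = hue + 180°
H' = (90 + 180) mod 360 = 270°
S and L unchanged.
= HSL(270°, 60%, 85%)


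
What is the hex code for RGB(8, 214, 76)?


R = 8 → 08 (hex)
G = 214 → D6 (hex)
B = 76 → 4C (hex)
Hex = #08D64C


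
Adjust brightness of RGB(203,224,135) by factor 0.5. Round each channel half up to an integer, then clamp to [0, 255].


Multiply each channel by 0.5, round half up, clamp to [0, 255]
R: 203×0.5 = 101.5 → round → 102
G: 224×0.5 = 112
B: 135×0.5 = 67.5 → round → 68
= RGB(102, 112, 68)


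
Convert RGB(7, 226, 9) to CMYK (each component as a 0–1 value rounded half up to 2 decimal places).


R'=7/255≈0.0275, G'=226/255≈0.8863, B'=9/255≈0.0353
K = 1 - max(R',G',B') = 1 - 226/255 = 29/255 = 0.11372… → 0.11
(1-R'-K)/(1-K) simplifies to (max-R)/max with max = 226:
C = (226-7)/226 = 219/226 = 0.96902… → 0.97
M = (226-226)/226 = 0/226 = 0 → 0.00
Y = (226-9)/226 = 217/226 = 0.96017… → 0.96
= CMYK(0.97, 0.00, 0.96, 0.11)


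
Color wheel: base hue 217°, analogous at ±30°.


Base hue: 217°
Left analog: (217 - 30) mod 360 = 187°
Right analog: (217 + 30) mod 360 = 247°
Analogous hues = 187° and 247°


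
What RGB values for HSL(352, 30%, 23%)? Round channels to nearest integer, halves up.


H=352°, S=0.30, L=0.23
C = (1-|2L-1|)×S = (1-|-0.54|)×0.30 = 0.138
H' = H/60 = 352/60 ≈ 5.8667; X = C×(1-|H' mod 2 - 1|) = 0.0184
m = L - C/2 = 0.23 - 0.069 = 0.161
Sector ⌊H'⌋ = 5 → (R',G',B') = (0.138, 0.0, 0.0184)
RGB = ((R'+m)×255, (G'+m)×255, (B'+m)×255) = (76.245, 41.055, 45.747)
Round half up → RGB(76, 41, 46)


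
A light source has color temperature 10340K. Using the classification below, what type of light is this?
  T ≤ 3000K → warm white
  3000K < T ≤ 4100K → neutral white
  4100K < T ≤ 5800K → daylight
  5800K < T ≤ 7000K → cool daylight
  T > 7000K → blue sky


Temperature: 10340K
10340K > 7000K → blue sky
Classification: blue sky


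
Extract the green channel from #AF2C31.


Color: #AF2C31
R = AF = 175
G = 2C = 44
B = 31 = 49
Green = 44


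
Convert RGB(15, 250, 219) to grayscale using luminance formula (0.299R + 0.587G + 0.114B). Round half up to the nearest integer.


Gray = 0.299×R + 0.587×G + 0.114×B
Gray = 0.299×15 + 0.587×250 + 0.114×219
Gray = 4.485 + 146.750 + 24.966
Gray = 176.201 → round half up → 176
Gray = 176


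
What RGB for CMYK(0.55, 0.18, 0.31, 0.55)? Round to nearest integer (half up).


R = 255 × (1-C) × (1-K) = 255 × 0.45 × 0.45 = 51.6375 → 52
G = 255 × (1-M) × (1-K) = 255 × 0.82 × 0.45 = 94.095 → 94
B = 255 × (1-Y) × (1-K) = 255 × 0.69 × 0.45 = 79.1775 → 79
= RGB(52, 94, 79)


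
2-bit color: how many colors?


Colors = 2^bits = 2^2
= 4 colors


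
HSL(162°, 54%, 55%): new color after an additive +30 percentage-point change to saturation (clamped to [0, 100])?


Original S = 54%
Adjustment = +30 percentage points
New S = 54 + (30) = 84
Clamp to [0, 100] → 84
= HSL(162°, 84%, 55%)


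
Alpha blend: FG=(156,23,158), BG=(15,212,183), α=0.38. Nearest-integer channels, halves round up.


C = α×F + (1-α)×B, with 1-α = 0.62
R: 0.38×156 + 0.62×15 = 59.28 + 9.30 = 68.58 → 69
G: 0.38×23 + 0.62×212 = 8.74 + 131.44 = 140.18 → 140
B: 0.38×158 + 0.62×183 = 60.04 + 113.46 = 173.50 → 174
= RGB(69, 140, 174)


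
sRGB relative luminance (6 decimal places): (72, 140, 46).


Linearize each channel (sRGB transfer function): c = v/255; c_lin = c/12.92 if c ≤ 0.04045, else ((c+0.055)/1.055)^2.4
  R: 72/255 ≈ 0.282353 > 0.04045 → ((0.282353+0.055)/1.055)^2.4 ≈ 0.064803
  G: 140/255 ≈ 0.549020 > 0.04045 → ((0.549020+0.055)/1.055)^2.4 ≈ 0.262251
  B: 46/255 ≈ 0.180392 > 0.04045 → ((0.180392+0.055)/1.055)^2.4 ≈ 0.027321
R_lin = 0.064803, G_lin = 0.262251, B_lin = 0.027321
L = 0.2126×R + 0.7152×G + 0.0722×B
L = 0.2126×0.064803 + 0.7152×0.262251 + 0.0722×0.027321
L ≈ 0.203311


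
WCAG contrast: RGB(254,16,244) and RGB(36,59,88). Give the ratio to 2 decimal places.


Linearize each sRGB channel c=v/255: c/12.92 if c ≤ 0.04045 else ((c+0.055)/1.055)^2.4
L = 0.2126×R_lin + 0.7152×G_lin + 0.0722×B_lin
Color 1 (254,16,244):
  R=254: 254/255≈0.9961 > 0.04045 → ((0.9961+0.055)/1.055)^2.4 ≈ 0.99110
  G=16: 16/255≈0.0627 > 0.04045 → ((0.0627+0.055)/1.055)^2.4 ≈ 0.00518
  B=244: 244/255≈0.9569 > 0.04045 → ((0.9569+0.055)/1.055)^2.4 ≈ 0.90466
  L1 = 0.2126×0.99110 + 0.7152×0.00518 + 0.0722×0.90466 ≈ 0.27973
Color 2 (36,59,88):
  R=36: 36/255≈0.1412 > 0.04045 → ((0.1412+0.055)/1.055)^2.4 ≈ 0.01764
  G=59: 59/255≈0.2314 > 0.04045 → ((0.2314+0.055)/1.055)^2.4 ≈ 0.04374
  B=88: 88/255≈0.3451 > 0.04045 → ((0.3451+0.055)/1.055)^2.4 ≈ 0.09759
  L2 = 0.2126×0.01764 + 0.7152×0.04374 + 0.0722×0.09759 ≈ 0.04208
Lighter = 0.27973, Darker = 0.04208
Ratio = (L_lighter + 0.05) / (L_darker + 0.05)
Ratio = (0.27973 + 0.05) / (0.04208 + 0.05) = 0.32973 / 0.09208 ≈ 3.5811
Ratio ≈ 3.58:1


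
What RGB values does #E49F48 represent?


E4 → 228 (R)
9F → 159 (G)
48 → 72 (B)
= RGB(228, 159, 72)


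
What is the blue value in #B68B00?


Color: #B68B00
R = B6 = 182
G = 8B = 139
B = 00 = 0
Blue = 0


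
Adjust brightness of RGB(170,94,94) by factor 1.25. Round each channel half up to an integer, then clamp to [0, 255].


Multiply each channel by 1.25, round half up, clamp to [0, 255]
R: 170×1.25 = 212.5 → round → 213
G: 94×1.25 = 117.5 → round → 118
B: 94×1.25 = 117.5 → round → 118
= RGB(213, 118, 118)


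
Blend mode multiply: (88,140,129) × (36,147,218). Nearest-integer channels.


Multiply: C = A×B/255, rounded to nearest integer
R: 88×36/255 = 3168/255 ≈ 12.424 → 12
G: 140×147/255 = 20580/255 ≈ 80.706 → 81
B: 129×218/255 = 28122/255 ≈ 110.282 → 110
= RGB(12, 81, 110)


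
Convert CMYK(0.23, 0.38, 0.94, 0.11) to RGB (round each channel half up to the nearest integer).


R = 255 × (1-C) × (1-K) = 255 × 0.77 × 0.89 = 174.7515 → 175
G = 255 × (1-M) × (1-K) = 255 × 0.62 × 0.89 = 140.709 → 141
B = 255 × (1-Y) × (1-K) = 255 × 0.06 × 0.89 = 13.617 → 14
= RGB(175, 141, 14)


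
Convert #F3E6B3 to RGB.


F3 → 243 (R)
E6 → 230 (G)
B3 → 179 (B)
= RGB(243, 230, 179)


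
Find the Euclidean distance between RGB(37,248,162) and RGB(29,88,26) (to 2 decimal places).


d = √[(R₁-R₂)² + (G₁-G₂)² + (B₁-B₂)²]
d = √[(37-29)² + (248-88)² + (162-26)²]
d = √[64 + 25600 + 18496]
d = √44160
d ≈ 210.14


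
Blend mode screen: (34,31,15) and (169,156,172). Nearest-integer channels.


Screen: C = 255 - (255-A)×(255-B)/255, rounded to nearest integer
R: 255 - (255-34)×(255-169)/255 = 255 - 19006/255 ≈ 255 - 74.533 = 180.467 → 180
G: 255 - (255-31)×(255-156)/255 = 255 - 22176/255 ≈ 255 - 86.965 = 168.035 → 168
B: 255 - (255-15)×(255-172)/255 = 255 - 19920/255 ≈ 255 - 78.118 = 176.882 → 177
= RGB(180, 168, 177)


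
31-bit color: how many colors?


Colors = 2^bits = 2^31
= 2,147,483,648 colors


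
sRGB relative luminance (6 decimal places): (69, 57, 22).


Linearize each channel (sRGB transfer function): c = v/255; c_lin = c/12.92 if c ≤ 0.04045, else ((c+0.055)/1.055)^2.4
  R: 69/255 ≈ 0.270588 > 0.04045 → ((0.270588+0.055)/1.055)^2.4 ≈ 0.059511
  G: 57/255 ≈ 0.223529 > 0.04045 → ((0.223529+0.055)/1.055)^2.4 ≈ 0.040915
  B: 22/255 ≈ 0.086275 > 0.04045 → ((0.086275+0.055)/1.055)^2.4 ≈ 0.008023
R_lin = 0.059511, G_lin = 0.040915, B_lin = 0.008023
L = 0.2126×R + 0.7152×G + 0.0722×B
L = 0.2126×0.059511 + 0.7152×0.040915 + 0.0722×0.008023
L ≈ 0.042494


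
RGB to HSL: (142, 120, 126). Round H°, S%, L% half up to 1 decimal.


Normalize: R'=142/255≈0.5569, G'=120/255≈0.4706, B'=126/255≈0.4941
Max=142/255, Min=120/255, Δ=Max-Min=22/255
L = (Max+Min)/2 = (142+120)/510 = 262/510 = 0.51372… → L = 51.4%
L > 0.5 → S = Δ/(2-Max-Min) = 22/(510-142-120) = 22/248 = 0.08870… → S = 8.9%
(the 1/255 factors cancel in S and H, so raw channel differences can be used)
Max is R' → H = 60 × (((G-B)/Δ) mod 6) = 60 × (((120-126)/22) mod 6)
  (-6)/22 = -0.2727…; negative, so add 6 → 5.7272…
  H = 60 × 5.7272… = 343.636…° → H = 343.6°
= HSL(343.6°, 8.9%, 51.4%)


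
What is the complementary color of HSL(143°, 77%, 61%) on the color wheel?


Complement = opposite side of color wheel = hue + 180°
H' = (143 + 180) mod 360 = 323°
S and L unchanged.
= HSL(323°, 77%, 61%)


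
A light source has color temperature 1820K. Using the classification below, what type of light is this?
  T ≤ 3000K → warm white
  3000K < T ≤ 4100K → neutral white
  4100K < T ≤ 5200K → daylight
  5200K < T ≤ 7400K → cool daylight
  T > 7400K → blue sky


Temperature: 1820K
1820K ≤ 3000K → warm white
Classification: warm white


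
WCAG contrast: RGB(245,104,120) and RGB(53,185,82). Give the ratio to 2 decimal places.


Linearize each sRGB channel c=v/255: c/12.92 if c ≤ 0.04045 else ((c+0.055)/1.055)^2.4
L = 0.2126×R_lin + 0.7152×G_lin + 0.0722×B_lin
Color 1 (245,104,120):
  R=245: 245/255≈0.9608 > 0.04045 → ((0.9608+0.055)/1.055)^2.4 ≈ 0.91310
  G=104: 104/255≈0.4078 > 0.04045 → ((0.4078+0.055)/1.055)^2.4 ≈ 0.13843
  B=120: 120/255≈0.4706 > 0.04045 → ((0.4706+0.055)/1.055)^2.4 ≈ 0.18782
  L1 = 0.2126×0.91310 + 0.7152×0.13843 + 0.0722×0.18782 ≈ 0.30669
Color 2 (53,185,82):
  R=53: 53/255≈0.2078 > 0.04045 → ((0.2078+0.055)/1.055)^2.4 ≈ 0.03560
  G=185: 185/255≈0.7255 > 0.04045 → ((0.7255+0.055)/1.055)^2.4 ≈ 0.48515
  B=82: 82/255≈0.3216 > 0.04045 → ((0.3216+0.055)/1.055)^2.4 ≈ 0.08438
  L2 = 0.2126×0.03560 + 0.7152×0.48515 + 0.0722×0.08438 ≈ 0.36064
Lighter = 0.36064, Darker = 0.30669
Ratio = (L_lighter + 0.05) / (L_darker + 0.05)
Ratio = (0.36064 + 0.05) / (0.30669 + 0.05) = 0.41064 / 0.35669 ≈ 1.1512
Ratio ≈ 1.15:1


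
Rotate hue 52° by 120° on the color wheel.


New hue = (H + rotation) mod 360
New hue = (52 + 120) mod 360
= 172 mod 360
= 172°


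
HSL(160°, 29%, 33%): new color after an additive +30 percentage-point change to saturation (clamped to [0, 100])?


Original S = 29%
Adjustment = +30 percentage points
New S = 29 + (30) = 59
Clamp to [0, 100] → 59
= HSL(160°, 59%, 33%)


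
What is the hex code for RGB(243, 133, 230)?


R = 243 → F3 (hex)
G = 133 → 85 (hex)
B = 230 → E6 (hex)
Hex = #F385E6


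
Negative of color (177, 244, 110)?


Invert: (255-R, 255-G, 255-B)
R: 255-177 = 78
G: 255-244 = 11
B: 255-110 = 145
= RGB(78, 11, 145)


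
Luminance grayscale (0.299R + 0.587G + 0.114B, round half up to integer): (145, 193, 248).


Gray = 0.299×R + 0.587×G + 0.114×B
Gray = 0.299×145 + 0.587×193 + 0.114×248
Gray = 43.355 + 113.291 + 28.272
Gray = 184.918 → round half up → 185
Gray = 185


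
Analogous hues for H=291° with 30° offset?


Base hue: 291°
Left analog: (291 - 30) mod 360 = 261°
Right analog: (291 + 30) mod 360 = 321°
Analogous hues = 261° and 321°


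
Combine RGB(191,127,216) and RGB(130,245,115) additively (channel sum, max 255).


Additive: each channel = min(255, C₁+C₂)
R: 191+130 = 321 → 255
G: 127+245 = 372 → 255
B: 216+115 = 331 → 255
= RGB(255, 255, 255)


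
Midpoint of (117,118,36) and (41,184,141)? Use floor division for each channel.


Midpoint: each channel = ⌊(C₁+C₂)/2⌋
R: ⌊(117+41)/2⌋ = 79
G: ⌊(118+184)/2⌋ = 151
B: ⌊(36+141)/2⌋ = 88
= RGB(79, 151, 88)


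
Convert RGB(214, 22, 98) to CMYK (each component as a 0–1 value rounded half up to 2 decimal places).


R'=214/255≈0.8392, G'=22/255≈0.0863, B'=98/255≈0.3843
K = 1 - max(R',G',B') = 1 - 214/255 = 41/255 = 0.16078… → 0.16
(1-R'-K)/(1-K) simplifies to (max-R)/max with max = 214:
C = (214-214)/214 = 0/214 = 0 → 0.00
M = (214-22)/214 = 192/214 = 0.89719… → 0.90
Y = (214-98)/214 = 116/214 = 0.54205… → 0.54
= CMYK(0.00, 0.90, 0.54, 0.16)


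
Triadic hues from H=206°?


Triadic: equally spaced at 120° intervals
H1 = 206°
H2 = (206 + 120) mod 360 = 326°
H3 = (206 + 240) mod 360 = 86°
Triadic = 206°, 326°, 86°


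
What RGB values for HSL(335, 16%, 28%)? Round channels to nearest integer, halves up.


H=335°, S=0.16, L=0.28
C = (1-|2L-1|)×S = (1-|-0.44|)×0.16 = 0.0896
H' = H/60 = 335/60 ≈ 5.5833; X = C×(1-|H' mod 2 - 1|) ≈ 0.0373
m = L - C/2 = 0.28 - 0.0448 = 0.2352
Sector ⌊H'⌋ = 5 → (R',G',B') = (0.0896, 0.0, ≈0.0373)
RGB = ((R'+m)×255, (G'+m)×255, (B'+m)×255) = (82.824, 59.976, 69.496)
Round half up → RGB(83, 60, 69)


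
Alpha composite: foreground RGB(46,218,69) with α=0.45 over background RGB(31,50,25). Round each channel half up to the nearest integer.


C = α×F + (1-α)×B, with 1-α = 0.55
R: 0.45×46 + 0.55×31 = 20.70 + 17.05 = 37.75 → 38
G: 0.45×218 + 0.55×50 = 98.10 + 27.50 = 125.60 → 126
B: 0.45×69 + 0.55×25 = 31.05 + 13.75 = 44.80 → 45
= RGB(38, 126, 45)


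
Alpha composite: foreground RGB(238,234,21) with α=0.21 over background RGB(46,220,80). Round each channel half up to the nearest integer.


C = α×F + (1-α)×B, with 1-α = 0.79
R: 0.21×238 + 0.79×46 = 49.98 + 36.34 = 86.32 → 86
G: 0.21×234 + 0.79×220 = 49.14 + 173.80 = 222.94 → 223
B: 0.21×21 + 0.79×80 = 4.41 + 63.20 = 67.61 → 68
= RGB(86, 223, 68)


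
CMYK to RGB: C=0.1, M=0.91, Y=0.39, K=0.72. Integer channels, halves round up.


R = 255 × (1-C) × (1-K) = 255 × 0.90 × 0.28 = 64.26 → 64
G = 255 × (1-M) × (1-K) = 255 × 0.09 × 0.28 = 6.426 → 6
B = 255 × (1-Y) × (1-K) = 255 × 0.61 × 0.28 = 43.554 → 44
= RGB(64, 6, 44)


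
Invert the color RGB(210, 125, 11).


Invert: (255-R, 255-G, 255-B)
R: 255-210 = 45
G: 255-125 = 130
B: 255-11 = 244
= RGB(45, 130, 244)


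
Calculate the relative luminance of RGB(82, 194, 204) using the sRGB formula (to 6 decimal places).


Linearize each channel (sRGB transfer function): c = v/255; c_lin = c/12.92 if c ≤ 0.04045, else ((c+0.055)/1.055)^2.4
  R: 82/255 ≈ 0.321569 > 0.04045 → ((0.321569+0.055)/1.055)^2.4 ≈ 0.084376
  G: 194/255 ≈ 0.760784 > 0.04045 → ((0.760784+0.055)/1.055)^2.4 ≈ 0.539479
  B: 204/255 ≈ 0.800000 > 0.04045 → ((0.800000+0.055)/1.055)^2.4 ≈ 0.603827
R_lin = 0.084376, G_lin = 0.539479, B_lin = 0.603827
L = 0.2126×R + 0.7152×G + 0.0722×B
L = 0.2126×0.084376 + 0.7152×0.539479 + 0.0722×0.603827
L ≈ 0.447370


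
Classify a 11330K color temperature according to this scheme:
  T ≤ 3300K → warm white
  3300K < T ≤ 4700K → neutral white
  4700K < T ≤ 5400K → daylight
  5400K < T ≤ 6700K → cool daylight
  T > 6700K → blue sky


Temperature: 11330K
11330K > 6700K → blue sky
Classification: blue sky


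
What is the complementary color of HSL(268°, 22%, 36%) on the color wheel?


Complement = opposite side of color wheel = hue + 180°
H' = (268 + 180) mod 360 = 88°
S and L unchanged.
= HSL(88°, 22%, 36%)


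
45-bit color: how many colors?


Colors = 2^bits = 2^45
= 35,184,372,088,832 colors


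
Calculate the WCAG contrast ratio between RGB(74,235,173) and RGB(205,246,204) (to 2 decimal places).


Linearize each sRGB channel c=v/255: c/12.92 if c ≤ 0.04045 else ((c+0.055)/1.055)^2.4
L = 0.2126×R_lin + 0.7152×G_lin + 0.0722×B_lin
Color 1 (74,235,173):
  R=74: 74/255≈0.2902 > 0.04045 → ((0.2902+0.055)/1.055)^2.4 ≈ 0.06848
  G=235: 235/255≈0.9216 > 0.04045 → ((0.9216+0.055)/1.055)^2.4 ≈ 0.83077
  B=173: 173/255≈0.6784 > 0.04045 → ((0.6784+0.055)/1.055)^2.4 ≈ 0.41789
  L1 = 0.2126×0.06848 + 0.7152×0.83077 + 0.0722×0.41789 ≈ 0.63890
Color 2 (205,246,204):
  R=205: 205/255≈0.8039 > 0.04045 → ((0.8039+0.055)/1.055)^2.4 ≈ 0.61050
  G=246: 246/255≈0.9647 > 0.04045 → ((0.9647+0.055)/1.055)^2.4 ≈ 0.92158
  B=204: 204/255≈0.8000 > 0.04045 → ((0.8000+0.055)/1.055)^2.4 ≈ 0.60383
  L2 = 0.2126×0.61050 + 0.7152×0.92158 + 0.0722×0.60383 ≈ 0.83250
Lighter = 0.83250, Darker = 0.63890
Ratio = (L_lighter + 0.05) / (L_darker + 0.05)
Ratio = (0.83250 + 0.05) / (0.63890 + 0.05) = 0.88250 / 0.68890 ≈ 1.2810
Ratio ≈ 1.28:1


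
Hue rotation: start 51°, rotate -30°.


New hue = (H + rotation) mod 360
New hue = (51 -30) mod 360
= 21 mod 360
= 21°


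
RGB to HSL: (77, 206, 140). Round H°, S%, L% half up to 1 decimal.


Normalize: R'=77/255≈0.3020, G'=206/255≈0.8078, B'=140/255≈0.5490
Max=206/255, Min=77/255, Δ=Max-Min=129/255
L = (Max+Min)/2 = (206+77)/510 = 283/510 = 0.55490… → L = 55.5%
L > 0.5 → S = Δ/(2-Max-Min) = 129/(510-206-77) = 129/227 = 0.56828… → S = 56.8%
(the 1/255 factors cancel in S and H, so raw channel differences can be used)
Max is G' → H = 60 × ((B-R)/Δ + 2) = 60 × ((140-77)/129 + 2)
  63/129 + 2 = 0.4883… + 2 = 2.4883…
  H = 60 × 2.4883… = 149.302…° → H = 149.3°
= HSL(149.3°, 56.8%, 55.5%)


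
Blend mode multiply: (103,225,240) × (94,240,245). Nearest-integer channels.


Multiply: C = A×B/255, rounded to nearest integer
R: 103×94/255 = 9682/255 ≈ 37.969 → 38
G: 225×240/255 = 54000/255 ≈ 211.765 → 212
B: 240×245/255 = 58800/255 ≈ 230.588 → 231
= RGB(38, 212, 231)


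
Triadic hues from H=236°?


Triadic: equally spaced at 120° intervals
H1 = 236°
H2 = (236 + 120) mod 360 = 356°
H3 = (236 + 240) mod 360 = 116°
Triadic = 236°, 356°, 116°


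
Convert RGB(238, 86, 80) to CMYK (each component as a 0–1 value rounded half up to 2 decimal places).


R'=238/255≈0.9333, G'=86/255≈0.3373, B'=80/255≈0.3137
K = 1 - max(R',G',B') = 1 - 238/255 = 17/255 = 0.06666… → 0.07
(1-R'-K)/(1-K) simplifies to (max-R)/max with max = 238:
C = (238-238)/238 = 0/238 = 0 → 0.00
M = (238-86)/238 = 152/238 = 0.63865… → 0.64
Y = (238-80)/238 = 158/238 = 0.66386… → 0.66
= CMYK(0.00, 0.64, 0.66, 0.07)


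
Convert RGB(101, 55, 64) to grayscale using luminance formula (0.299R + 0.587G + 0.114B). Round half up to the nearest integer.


Gray = 0.299×R + 0.587×G + 0.114×B
Gray = 0.299×101 + 0.587×55 + 0.114×64
Gray = 30.199 + 32.285 + 7.296
Gray = 69.780 → round half up → 70
Gray = 70


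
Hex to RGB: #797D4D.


79 → 121 (R)
7D → 125 (G)
4D → 77 (B)
= RGB(121, 125, 77)


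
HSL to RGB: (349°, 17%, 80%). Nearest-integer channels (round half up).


H=349°, S=0.17, L=0.80
C = (1-|2L-1|)×S = (1-|0.60|)×0.17 = 0.068
H' = H/60 = 349/60 ≈ 5.8167; X = C×(1-|H' mod 2 - 1|) ≈ 0.0125
m = L - C/2 = 0.80 - 0.034 = 0.766
Sector ⌊H'⌋ = 5 → (R',G',B') = (0.068, 0.0, ≈0.0125)
RGB = ((R'+m)×255, (G'+m)×255, (B'+m)×255) = (212.67, 195.33, 198.509)
Round half up → RGB(213, 195, 199)


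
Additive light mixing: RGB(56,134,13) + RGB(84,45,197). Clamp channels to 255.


Additive: each channel = min(255, C₁+C₂)
R: 56+84 = 140 → 140
G: 134+45 = 179 → 179
B: 13+197 = 210 → 210
= RGB(140, 179, 210)


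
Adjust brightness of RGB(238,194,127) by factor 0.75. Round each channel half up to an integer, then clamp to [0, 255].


Multiply each channel by 0.75, round half up, clamp to [0, 255]
R: 238×0.75 = 178.5 → round → 179
G: 194×0.75 = 145.5 → round → 146
B: 127×0.75 = 95.25 → round → 95
= RGB(179, 146, 95)


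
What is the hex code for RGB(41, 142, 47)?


R = 41 → 29 (hex)
G = 142 → 8E (hex)
B = 47 → 2F (hex)
Hex = #298E2F


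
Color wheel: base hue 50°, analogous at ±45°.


Base hue: 50°
Left analog: (50 - 45) mod 360 = 5°
Right analog: (50 + 45) mod 360 = 95°
Analogous hues = 5° and 95°


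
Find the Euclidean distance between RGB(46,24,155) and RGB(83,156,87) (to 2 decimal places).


d = √[(R₁-R₂)² + (G₁-G₂)² + (B₁-B₂)²]
d = √[(46-83)² + (24-156)² + (155-87)²]
d = √[1369 + 17424 + 4624]
d = √23417
d ≈ 153.03


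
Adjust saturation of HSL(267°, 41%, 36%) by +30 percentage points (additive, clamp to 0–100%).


Original S = 41%
Adjustment = +30 percentage points
New S = 41 + (30) = 71
Clamp to [0, 100] → 71
= HSL(267°, 71%, 36%)


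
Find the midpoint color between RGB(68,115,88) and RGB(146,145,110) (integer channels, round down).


Midpoint: each channel = ⌊(C₁+C₂)/2⌋
R: ⌊(68+146)/2⌋ = 107
G: ⌊(115+145)/2⌋ = 130
B: ⌊(88+110)/2⌋ = 99
= RGB(107, 130, 99)


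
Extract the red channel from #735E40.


Color: #735E40
R = 73 = 115
G = 5E = 94
B = 40 = 64
Red = 115


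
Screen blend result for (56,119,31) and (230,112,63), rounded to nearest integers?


Screen: C = 255 - (255-A)×(255-B)/255, rounded to nearest integer
R: 255 - (255-56)×(255-230)/255 = 255 - 4975/255 ≈ 255 - 19.510 = 235.490 → 235
G: 255 - (255-119)×(255-112)/255 = 255 - 19448/255 ≈ 255 - 76.267 = 178.733 → 179
B: 255 - (255-31)×(255-63)/255 = 255 - 43008/255 ≈ 255 - 168.659 = 86.341 → 86
= RGB(235, 179, 86)


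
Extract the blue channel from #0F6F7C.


Color: #0F6F7C
R = 0F = 15
G = 6F = 111
B = 7C = 124
Blue = 124


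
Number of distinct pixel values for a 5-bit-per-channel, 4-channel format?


Total bits = 5 bits/channel × 4 channels = 20 bits
Distinct pixel values = 2^20
= 1,048,576 pixel values


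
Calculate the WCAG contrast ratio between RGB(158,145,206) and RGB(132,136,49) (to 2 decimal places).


Linearize each sRGB channel c=v/255: c/12.92 if c ≤ 0.04045 else ((c+0.055)/1.055)^2.4
L = 0.2126×R_lin + 0.7152×G_lin + 0.0722×B_lin
Color 1 (158,145,206):
  R=158: 158/255≈0.6196 > 0.04045 → ((0.6196+0.055)/1.055)^2.4 ≈ 0.34191
  G=145: 145/255≈0.5686 > 0.04045 → ((0.5686+0.055)/1.055)^2.4 ≈ 0.28315
  B=206: 206/255≈0.8078 > 0.04045 → ((0.8078+0.055)/1.055)^2.4 ≈ 0.61721
  L1 = 0.2126×0.34191 + 0.7152×0.28315 + 0.0722×0.61721 ≈ 0.31976
Color 2 (132,136,49):
  R=132: 132/255≈0.5176 > 0.04045 → ((0.5176+0.055)/1.055)^2.4 ≈ 0.23074
  G=136: 136/255≈0.5333 > 0.04045 → ((0.5333+0.055)/1.055)^2.4 ≈ 0.24620
  B=49: 49/255≈0.1922 > 0.04045 → ((0.1922+0.055)/1.055)^2.4 ≈ 0.03071
  L2 = 0.2126×0.23074 + 0.7152×0.24620 + 0.0722×0.03071 ≈ 0.22736
Lighter = 0.31976, Darker = 0.22736
Ratio = (L_lighter + 0.05) / (L_darker + 0.05)
Ratio = (0.31976 + 0.05) / (0.22736 + 0.05) = 0.36976 / 0.27736 ≈ 1.3332
Ratio ≈ 1.33:1


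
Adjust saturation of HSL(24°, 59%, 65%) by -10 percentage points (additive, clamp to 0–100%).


Original S = 59%
Adjustment = -10 percentage points
New S = 59 + (-10) = 49
Clamp to [0, 100] → 49
= HSL(24°, 49%, 65%)


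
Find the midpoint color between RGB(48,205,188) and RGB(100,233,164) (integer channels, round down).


Midpoint: each channel = ⌊(C₁+C₂)/2⌋
R: ⌊(48+100)/2⌋ = 74
G: ⌊(205+233)/2⌋ = 219
B: ⌊(188+164)/2⌋ = 176
= RGB(74, 219, 176)


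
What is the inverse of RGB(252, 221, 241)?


Invert: (255-R, 255-G, 255-B)
R: 255-252 = 3
G: 255-221 = 34
B: 255-241 = 14
= RGB(3, 34, 14)


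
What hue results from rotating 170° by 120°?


New hue = (H + rotation) mod 360
New hue = (170 + 120) mod 360
= 290 mod 360
= 290°


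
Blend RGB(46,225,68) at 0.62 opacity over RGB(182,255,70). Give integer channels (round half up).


C = α×F + (1-α)×B, with 1-α = 0.38
R: 0.62×46 + 0.38×182 = 28.52 + 69.16 = 97.68 → 98
G: 0.62×225 + 0.38×255 = 139.50 + 96.90 = 236.40 → 236
B: 0.62×68 + 0.38×70 = 42.16 + 26.60 = 68.76 → 69
= RGB(98, 236, 69)


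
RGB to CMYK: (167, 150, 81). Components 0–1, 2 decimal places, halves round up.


R'=167/255≈0.6549, G'=150/255≈0.5882, B'=81/255≈0.3176
K = 1 - max(R',G',B') = 1 - 167/255 = 88/255 = 0.34509… → 0.35
(1-R'-K)/(1-K) simplifies to (max-R)/max with max = 167:
C = (167-167)/167 = 0/167 = 0 → 0.00
M = (167-150)/167 = 17/167 = 0.10179… → 0.10
Y = (167-81)/167 = 86/167 = 0.51497… → 0.51
= CMYK(0.00, 0.10, 0.51, 0.35)


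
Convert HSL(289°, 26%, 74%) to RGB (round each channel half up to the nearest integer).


H=289°, S=0.26, L=0.74
C = (1-|2L-1|)×S = (1-|0.48|)×0.26 = 0.1352
H' = H/60 = 289/60 ≈ 4.8167; X = C×(1-|H' mod 2 - 1|) ≈ 0.1104
m = L - C/2 = 0.74 - 0.0676 = 0.6724
Sector ⌊H'⌋ = 4 → (R',G',B') = (≈0.1104, 0.0, 0.1352)
RGB = ((R'+m)×255, (G'+m)×255, (B'+m)×255) = (199.6174, 171.462, 205.938)
Round half up → RGB(200, 171, 206)


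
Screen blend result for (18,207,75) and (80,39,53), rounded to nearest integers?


Screen: C = 255 - (255-A)×(255-B)/255, rounded to nearest integer
R: 255 - (255-18)×(255-80)/255 = 255 - 41475/255 ≈ 255 - 162.647 = 92.353 → 92
G: 255 - (255-207)×(255-39)/255 = 255 - 10368/255 ≈ 255 - 40.659 = 214.341 → 214
B: 255 - (255-75)×(255-53)/255 = 255 - 36360/255 ≈ 255 - 142.588 = 112.412 → 112
= RGB(92, 214, 112)


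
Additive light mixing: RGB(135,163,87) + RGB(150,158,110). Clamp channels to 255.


Additive: each channel = min(255, C₁+C₂)
R: 135+150 = 285 → 255
G: 163+158 = 321 → 255
B: 87+110 = 197 → 197
= RGB(255, 255, 197)


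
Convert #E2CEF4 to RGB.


E2 → 226 (R)
CE → 206 (G)
F4 → 244 (B)
= RGB(226, 206, 244)


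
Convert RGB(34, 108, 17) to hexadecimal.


R = 34 → 22 (hex)
G = 108 → 6C (hex)
B = 17 → 11 (hex)
Hex = #226C11


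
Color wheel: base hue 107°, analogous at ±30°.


Base hue: 107°
Left analog: (107 - 30) mod 360 = 77°
Right analog: (107 + 30) mod 360 = 137°
Analogous hues = 77° and 137°


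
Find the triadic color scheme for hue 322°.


Triadic: equally spaced at 120° intervals
H1 = 322°
H2 = (322 + 120) mod 360 = 82°
H3 = (322 + 240) mod 360 = 202°
Triadic = 322°, 82°, 202°


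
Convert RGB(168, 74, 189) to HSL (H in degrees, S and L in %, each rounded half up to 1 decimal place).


Normalize: R'=168/255≈0.6588, G'=74/255≈0.2902, B'=189/255≈0.7412
Max=189/255, Min=74/255, Δ=Max-Min=115/255
L = (Max+Min)/2 = (189+74)/510 = 263/510 = 0.51568… → L = 51.6%
L > 0.5 → S = Δ/(2-Max-Min) = 115/(510-189-74) = 115/247 = 0.46558… → S = 46.6%
(the 1/255 factors cancel in S and H, so raw channel differences can be used)
Max is B' → H = 60 × ((R-G)/Δ + 4) = 60 × ((168-74)/115 + 4)
  94/115 + 4 = 0.8173… + 4 = 4.8173…
  H = 60 × 4.8173… = 289.043…° → H = 289.0°
= HSL(289.0°, 46.6%, 51.6%)


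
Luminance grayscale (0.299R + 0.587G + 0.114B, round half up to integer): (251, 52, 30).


Gray = 0.299×R + 0.587×G + 0.114×B
Gray = 0.299×251 + 0.587×52 + 0.114×30
Gray = 75.049 + 30.524 + 3.420
Gray = 108.993 → round half up → 109
Gray = 109


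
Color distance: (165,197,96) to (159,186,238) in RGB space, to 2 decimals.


d = √[(R₁-R₂)² + (G₁-G₂)² + (B₁-B₂)²]
d = √[(165-159)² + (197-186)² + (96-238)²]
d = √[36 + 121 + 20164]
d = √20321
d ≈ 142.55


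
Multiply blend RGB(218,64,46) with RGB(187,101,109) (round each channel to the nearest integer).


Multiply: C = A×B/255, rounded to nearest integer
R: 218×187/255 = 40766/255 ≈ 159.867 → 160
G: 64×101/255 = 6464/255 ≈ 25.349 → 25
B: 46×109/255 = 5014/255 ≈ 19.663 → 20
= RGB(160, 25, 20)


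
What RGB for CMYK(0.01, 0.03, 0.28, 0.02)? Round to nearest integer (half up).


R = 255 × (1-C) × (1-K) = 255 × 0.99 × 0.98 = 247.401 → 247
G = 255 × (1-M) × (1-K) = 255 × 0.97 × 0.98 = 242.403 → 242
B = 255 × (1-Y) × (1-K) = 255 × 0.72 × 0.98 = 179.928 → 180
= RGB(247, 242, 180)


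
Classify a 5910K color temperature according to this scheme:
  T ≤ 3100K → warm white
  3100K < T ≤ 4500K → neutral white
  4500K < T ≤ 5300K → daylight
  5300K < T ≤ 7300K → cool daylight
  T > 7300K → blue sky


Temperature: 5910K
5300K < 5910K ≤ 7300K → cool daylight
Classification: cool daylight


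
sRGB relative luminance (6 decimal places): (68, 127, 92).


Linearize each channel (sRGB transfer function): c = v/255; c_lin = c/12.92 if c ≤ 0.04045, else ((c+0.055)/1.055)^2.4
  R: 68/255 ≈ 0.266667 > 0.04045 → ((0.266667+0.055)/1.055)^2.4 ≈ 0.057805
  G: 127/255 ≈ 0.498039 > 0.04045 → ((0.498039+0.055)/1.055)^2.4 ≈ 0.212231
  B: 92/255 ≈ 0.360784 > 0.04045 → ((0.360784+0.055)/1.055)^2.4 ≈ 0.107023
R_lin = 0.057805, G_lin = 0.212231, B_lin = 0.107023
L = 0.2126×R + 0.7152×G + 0.0722×B
L = 0.2126×0.057805 + 0.7152×0.212231 + 0.0722×0.107023
L ≈ 0.171804


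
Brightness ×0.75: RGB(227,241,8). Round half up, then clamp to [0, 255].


Multiply each channel by 0.75, round half up, clamp to [0, 255]
R: 227×0.75 = 170.25 → round → 170
G: 241×0.75 = 180.75 → round → 181
B: 8×0.75 = 6
= RGB(170, 181, 6)


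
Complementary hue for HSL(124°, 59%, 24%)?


Complement = opposite side of color wheel = hue + 180°
H' = (124 + 180) mod 360 = 304°
S and L unchanged.
= HSL(304°, 59%, 24%)


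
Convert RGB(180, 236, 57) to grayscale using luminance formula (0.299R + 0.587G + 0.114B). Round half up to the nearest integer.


Gray = 0.299×R + 0.587×G + 0.114×B
Gray = 0.299×180 + 0.587×236 + 0.114×57
Gray = 53.820 + 138.532 + 6.498
Gray = 198.850 → round half up → 199
Gray = 199


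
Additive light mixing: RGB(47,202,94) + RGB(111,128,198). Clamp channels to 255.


Additive: each channel = min(255, C₁+C₂)
R: 47+111 = 158 → 158
G: 202+128 = 330 → 255
B: 94+198 = 292 → 255
= RGB(158, 255, 255)


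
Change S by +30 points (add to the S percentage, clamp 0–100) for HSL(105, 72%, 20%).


Original S = 72%
Adjustment = +30 percentage points
New S = 72 + (30) = 102
Clamp to [0, 100] → 100
= HSL(105°, 100%, 20%)


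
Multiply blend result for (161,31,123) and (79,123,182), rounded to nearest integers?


Multiply: C = A×B/255, rounded to nearest integer
R: 161×79/255 = 12719/255 ≈ 49.878 → 50
G: 31×123/255 = 3813/255 ≈ 14.953 → 15
B: 123×182/255 = 22386/255 ≈ 87.788 → 88
= RGB(50, 15, 88)


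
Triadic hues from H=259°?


Triadic: equally spaced at 120° intervals
H1 = 259°
H2 = (259 + 120) mod 360 = 19°
H3 = (259 + 240) mod 360 = 139°
Triadic = 259°, 19°, 139°


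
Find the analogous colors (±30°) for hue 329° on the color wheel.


Base hue: 329°
Left analog: (329 - 30) mod 360 = 299°
Right analog: (329 + 30) mod 360 = 359°
Analogous hues = 299° and 359°


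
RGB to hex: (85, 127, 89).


R = 85 → 55 (hex)
G = 127 → 7F (hex)
B = 89 → 59 (hex)
Hex = #557F59


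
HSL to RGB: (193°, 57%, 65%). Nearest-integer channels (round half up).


H=193°, S=0.57, L=0.65
C = (1-|2L-1|)×S = (1-|0.30|)×0.57 = 0.399
H' = H/60 = 193/60 ≈ 3.2167; X = C×(1-|H' mod 2 - 1|) = 0.31255
m = L - C/2 = 0.65 - 0.1995 = 0.4505
Sector ⌊H'⌋ = 3 → (R',G',B') = (0.0, 0.31255, 0.399)
RGB = ((R'+m)×255, (G'+m)×255, (B'+m)×255) = (114.8775, 194.57775, 216.6225)
Round half up → RGB(115, 195, 217)


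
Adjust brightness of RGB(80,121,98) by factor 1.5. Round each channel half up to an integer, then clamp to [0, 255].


Multiply each channel by 1.5, round half up, clamp to [0, 255]
R: 80×1.5 = 120
G: 121×1.5 = 181.5 → round → 182
B: 98×1.5 = 147
= RGB(120, 182, 147)


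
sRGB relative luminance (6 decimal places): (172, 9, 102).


Linearize each channel (sRGB transfer function): c = v/255; c_lin = c/12.92 if c ≤ 0.04045, else ((c+0.055)/1.055)^2.4
  R: 172/255 ≈ 0.674510 > 0.04045 → ((0.674510+0.055)/1.055)^2.4 ≈ 0.412543
  G: 9/255 ≈ 0.035294 ≤ 0.04045 → 0.035294/12.92 ≈ 0.002732
  B: 102/255 ≈ 0.400000 > 0.04045 → ((0.400000+0.055)/1.055)^2.4 ≈ 0.132868
R_lin = 0.412543, G_lin = 0.002732, B_lin = 0.132868
L = 0.2126×R + 0.7152×G + 0.0722×B
L = 0.2126×0.412543 + 0.7152×0.002732 + 0.0722×0.132868
L ≈ 0.099253


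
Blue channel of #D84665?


Color: #D84665
R = D8 = 216
G = 46 = 70
B = 65 = 101
Blue = 101


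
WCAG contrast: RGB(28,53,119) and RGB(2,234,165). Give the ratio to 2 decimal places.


Linearize each sRGB channel c=v/255: c/12.92 if c ≤ 0.04045 else ((c+0.055)/1.055)^2.4
L = 0.2126×R_lin + 0.7152×G_lin + 0.0722×B_lin
Color 1 (28,53,119):
  R=28: 28/255≈0.1098 > 0.04045 → ((0.1098+0.055)/1.055)^2.4 ≈ 0.01161
  G=53: 53/255≈0.2078 > 0.04045 → ((0.2078+0.055)/1.055)^2.4 ≈ 0.03560
  B=119: 119/255≈0.4667 > 0.04045 → ((0.4667+0.055)/1.055)^2.4 ≈ 0.18447
  L1 = 0.2126×0.01161 + 0.7152×0.03560 + 0.0722×0.18447 ≈ 0.04125
Color 2 (2,234,165):
  R=2: 2/255≈0.0078 ≤ 0.04045 → 0.0078/12.92 ≈ 0.00061
  G=234: 234/255≈0.9176 > 0.04045 → ((0.9176+0.055)/1.055)^2.4 ≈ 0.82279
  B=165: 165/255≈0.6471 > 0.04045 → ((0.6471+0.055)/1.055)^2.4 ≈ 0.37626
  L2 = 0.2126×0.00061 + 0.7152×0.82279 + 0.0722×0.37626 ≈ 0.61575
Lighter = 0.61575, Darker = 0.04125
Ratio = (L_lighter + 0.05) / (L_darker + 0.05)
Ratio = (0.61575 + 0.05) / (0.04125 + 0.05) = 0.66575 / 0.09125 ≈ 7.2959
Ratio ≈ 7.30:1


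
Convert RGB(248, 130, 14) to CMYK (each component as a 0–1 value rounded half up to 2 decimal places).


R'=248/255≈0.9725, G'=130/255≈0.5098, B'=14/255≈0.0549
K = 1 - max(R',G',B') = 1 - 248/255 = 7/255 = 0.02745… → 0.03
(1-R'-K)/(1-K) simplifies to (max-R)/max with max = 248:
C = (248-248)/248 = 0/248 = 0 → 0.00
M = (248-130)/248 = 118/248 = 0.47580… → 0.48
Y = (248-14)/248 = 234/248 = 0.94354… → 0.94
= CMYK(0.00, 0.48, 0.94, 0.03)


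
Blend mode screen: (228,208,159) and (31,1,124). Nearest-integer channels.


Screen: C = 255 - (255-A)×(255-B)/255, rounded to nearest integer
R: 255 - (255-228)×(255-31)/255 = 255 - 6048/255 ≈ 255 - 23.718 = 231.282 → 231
G: 255 - (255-208)×(255-1)/255 = 255 - 11938/255 ≈ 255 - 46.816 = 208.184 → 208
B: 255 - (255-159)×(255-124)/255 = 255 - 12576/255 ≈ 255 - 49.318 = 205.682 → 206
= RGB(231, 208, 206)


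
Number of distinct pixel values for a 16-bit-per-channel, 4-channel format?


Total bits = 16 bits/channel × 4 channels = 64 bits
Distinct pixel values = 2^64
= 18,446,744,073,709,551,616 pixel values


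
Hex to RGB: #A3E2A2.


A3 → 163 (R)
E2 → 226 (G)
A2 → 162 (B)
= RGB(163, 226, 162)


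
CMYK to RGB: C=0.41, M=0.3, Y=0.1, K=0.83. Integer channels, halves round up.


R = 255 × (1-C) × (1-K) = 255 × 0.59 × 0.17 = 25.5765 → 26
G = 255 × (1-M) × (1-K) = 255 × 0.70 × 0.17 = 30.345 → 30
B = 255 × (1-Y) × (1-K) = 255 × 0.90 × 0.17 = 39.015 → 39
= RGB(26, 30, 39)


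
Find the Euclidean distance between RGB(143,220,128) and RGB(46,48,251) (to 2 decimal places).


d = √[(R₁-R₂)² + (G₁-G₂)² + (B₁-B₂)²]
d = √[(143-46)² + (220-48)² + (128-251)²]
d = √[9409 + 29584 + 15129]
d = √54122
d ≈ 232.64


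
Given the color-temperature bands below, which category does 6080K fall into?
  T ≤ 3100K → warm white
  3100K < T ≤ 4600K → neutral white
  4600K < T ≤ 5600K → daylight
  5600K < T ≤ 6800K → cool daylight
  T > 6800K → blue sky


Temperature: 6080K
5600K < 6080K ≤ 6800K → cool daylight
Classification: cool daylight


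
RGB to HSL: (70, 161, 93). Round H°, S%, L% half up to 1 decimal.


Normalize: R'=70/255≈0.2745, G'=161/255≈0.6314, B'=93/255≈0.3647
Max=161/255, Min=70/255, Δ=Max-Min=91/255
L = (Max+Min)/2 = (161+70)/510 = 231/510 = 0.45294… → L = 45.3%
L ≤ 0.5 → S = Δ/(Max+Min) = 91/(161+70) = 91/231 = 0.39393… → S = 39.4%
(the 1/255 factors cancel in S and H, so raw channel differences can be used)
Max is G' → H = 60 × ((B-R)/Δ + 2) = 60 × ((93-70)/91 + 2)
  23/91 + 2 = 0.2527… + 2 = 2.2527…
  H = 60 × 2.2527… = 135.164…° → H = 135.2°
= HSL(135.2°, 39.4%, 45.3%)


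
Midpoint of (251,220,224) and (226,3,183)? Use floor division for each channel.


Midpoint: each channel = ⌊(C₁+C₂)/2⌋
R: ⌊(251+226)/2⌋ = 238
G: ⌊(220+3)/2⌋ = 111
B: ⌊(224+183)/2⌋ = 203
= RGB(238, 111, 203)


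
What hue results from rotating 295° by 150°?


New hue = (H + rotation) mod 360
New hue = (295 + 150) mod 360
= 445 mod 360
= 85°


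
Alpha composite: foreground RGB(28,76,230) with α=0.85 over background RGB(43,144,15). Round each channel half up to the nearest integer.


C = α×F + (1-α)×B, with 1-α = 0.15
R: 0.85×28 + 0.15×43 = 23.80 + 6.45 = 30.25 → 30
G: 0.85×76 + 0.15×144 = 64.60 + 21.60 = 86.20 → 86
B: 0.85×230 + 0.15×15 = 195.50 + 2.25 = 197.75 → 198
= RGB(30, 86, 198)


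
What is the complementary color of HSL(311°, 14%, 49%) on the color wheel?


Complement = opposite side of color wheel = hue + 180°
H' = (311 + 180) mod 360 = 131°
S and L unchanged.
= HSL(131°, 14%, 49%)


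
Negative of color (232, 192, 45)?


Invert: (255-R, 255-G, 255-B)
R: 255-232 = 23
G: 255-192 = 63
B: 255-45 = 210
= RGB(23, 63, 210)


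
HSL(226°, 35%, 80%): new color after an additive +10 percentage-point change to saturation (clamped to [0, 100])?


Original S = 35%
Adjustment = +10 percentage points
New S = 35 + (10) = 45
Clamp to [0, 100] → 45
= HSL(226°, 45%, 80%)


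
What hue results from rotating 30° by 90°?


New hue = (H + rotation) mod 360
New hue = (30 + 90) mod 360
= 120 mod 360
= 120°


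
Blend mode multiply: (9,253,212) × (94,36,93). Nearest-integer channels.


Multiply: C = A×B/255, rounded to nearest integer
R: 9×94/255 = 846/255 ≈ 3.318 → 3
G: 253×36/255 = 9108/255 ≈ 35.718 → 36
B: 212×93/255 = 19716/255 ≈ 77.318 → 77
= RGB(3, 36, 77)
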